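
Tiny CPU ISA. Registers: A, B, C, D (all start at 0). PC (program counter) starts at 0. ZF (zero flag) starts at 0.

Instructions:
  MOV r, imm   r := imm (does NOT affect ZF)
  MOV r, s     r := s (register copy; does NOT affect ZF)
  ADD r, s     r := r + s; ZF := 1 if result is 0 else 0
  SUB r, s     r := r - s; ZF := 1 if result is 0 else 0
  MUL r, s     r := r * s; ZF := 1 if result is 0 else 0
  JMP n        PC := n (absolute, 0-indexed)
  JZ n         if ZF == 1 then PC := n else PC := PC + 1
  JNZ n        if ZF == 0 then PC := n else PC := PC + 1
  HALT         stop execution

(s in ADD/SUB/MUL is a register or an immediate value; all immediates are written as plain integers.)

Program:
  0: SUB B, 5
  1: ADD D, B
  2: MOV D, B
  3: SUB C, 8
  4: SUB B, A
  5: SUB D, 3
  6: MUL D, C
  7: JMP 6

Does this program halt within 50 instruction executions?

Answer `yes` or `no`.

Answer: no

Derivation:
Step 1: PC=0 exec 'SUB B, 5'. After: A=0 B=-5 C=0 D=0 ZF=0 PC=1
Step 2: PC=1 exec 'ADD D, B'. After: A=0 B=-5 C=0 D=-5 ZF=0 PC=2
Step 3: PC=2 exec 'MOV D, B'. After: A=0 B=-5 C=0 D=-5 ZF=0 PC=3
Step 4: PC=3 exec 'SUB C, 8'. After: A=0 B=-5 C=-8 D=-5 ZF=0 PC=4
Step 5: PC=4 exec 'SUB B, A'. After: A=0 B=-5 C=-8 D=-5 ZF=0 PC=5
Step 6: PC=5 exec 'SUB D, 3'. After: A=0 B=-5 C=-8 D=-8 ZF=0 PC=6
Step 7: PC=6 exec 'MUL D, C'. After: A=0 B=-5 C=-8 D=64 ZF=0 PC=7
Step 8: PC=7 exec 'JMP 6'. After: A=0 B=-5 C=-8 D=64 ZF=0 PC=6
Step 9: PC=6 exec 'MUL D, C'. After: A=0 B=-5 C=-8 D=-512 ZF=0 PC=7
Step 10: PC=7 exec 'JMP 6'. After: A=0 B=-5 C=-8 D=-512 ZF=0 PC=6
Step 11: PC=6 exec 'MUL D, C'. After: A=0 B=-5 C=-8 D=4096 ZF=0 PC=7
Step 12: PC=7 exec 'JMP 6'. After: A=0 B=-5 C=-8 D=4096 ZF=0 PC=6
Step 13: PC=6 exec 'MUL D, C'. After: A=0 B=-5 C=-8 D=-32768 ZF=0 PC=7
Step 14: PC=7 exec 'JMP 6'. After: A=0 B=-5 C=-8 D=-32768 ZF=0 PC=6
Step 15: PC=6 exec 'MUL D, C'. After: A=0 B=-5 C=-8 D=262144 ZF=0 PC=7
After 50 steps: not halted. PC revisits the same instructions with no path to HALT; will never halt.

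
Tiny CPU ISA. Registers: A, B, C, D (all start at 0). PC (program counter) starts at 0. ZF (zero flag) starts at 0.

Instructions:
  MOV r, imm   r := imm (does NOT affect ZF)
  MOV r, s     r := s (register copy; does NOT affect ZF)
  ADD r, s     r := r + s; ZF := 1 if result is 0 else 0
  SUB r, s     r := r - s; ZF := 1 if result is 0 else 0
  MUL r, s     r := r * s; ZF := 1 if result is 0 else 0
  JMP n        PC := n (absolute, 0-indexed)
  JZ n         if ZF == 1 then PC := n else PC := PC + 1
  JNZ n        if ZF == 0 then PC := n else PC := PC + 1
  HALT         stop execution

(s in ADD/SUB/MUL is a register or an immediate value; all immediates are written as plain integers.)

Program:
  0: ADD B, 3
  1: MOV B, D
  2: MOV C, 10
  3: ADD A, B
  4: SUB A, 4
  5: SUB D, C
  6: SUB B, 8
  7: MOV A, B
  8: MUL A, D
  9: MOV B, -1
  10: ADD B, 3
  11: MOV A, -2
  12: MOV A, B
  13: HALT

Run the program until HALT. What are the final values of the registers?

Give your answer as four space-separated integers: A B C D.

Answer: 2 2 10 -10

Derivation:
Step 1: PC=0 exec 'ADD B, 3'. After: A=0 B=3 C=0 D=0 ZF=0 PC=1
Step 2: PC=1 exec 'MOV B, D'. After: A=0 B=0 C=0 D=0 ZF=0 PC=2
Step 3: PC=2 exec 'MOV C, 10'. After: A=0 B=0 C=10 D=0 ZF=0 PC=3
Step 4: PC=3 exec 'ADD A, B'. After: A=0 B=0 C=10 D=0 ZF=1 PC=4
Step 5: PC=4 exec 'SUB A, 4'. After: A=-4 B=0 C=10 D=0 ZF=0 PC=5
Step 6: PC=5 exec 'SUB D, C'. After: A=-4 B=0 C=10 D=-10 ZF=0 PC=6
Step 7: PC=6 exec 'SUB B, 8'. After: A=-4 B=-8 C=10 D=-10 ZF=0 PC=7
Step 8: PC=7 exec 'MOV A, B'. After: A=-8 B=-8 C=10 D=-10 ZF=0 PC=8
Step 9: PC=8 exec 'MUL A, D'. After: A=80 B=-8 C=10 D=-10 ZF=0 PC=9
Step 10: PC=9 exec 'MOV B, -1'. After: A=80 B=-1 C=10 D=-10 ZF=0 PC=10
Step 11: PC=10 exec 'ADD B, 3'. After: A=80 B=2 C=10 D=-10 ZF=0 PC=11
Step 12: PC=11 exec 'MOV A, -2'. After: A=-2 B=2 C=10 D=-10 ZF=0 PC=12
Step 13: PC=12 exec 'MOV A, B'. After: A=2 B=2 C=10 D=-10 ZF=0 PC=13
Step 14: PC=13 exec 'HALT'. After: A=2 B=2 C=10 D=-10 ZF=0 PC=13 HALTED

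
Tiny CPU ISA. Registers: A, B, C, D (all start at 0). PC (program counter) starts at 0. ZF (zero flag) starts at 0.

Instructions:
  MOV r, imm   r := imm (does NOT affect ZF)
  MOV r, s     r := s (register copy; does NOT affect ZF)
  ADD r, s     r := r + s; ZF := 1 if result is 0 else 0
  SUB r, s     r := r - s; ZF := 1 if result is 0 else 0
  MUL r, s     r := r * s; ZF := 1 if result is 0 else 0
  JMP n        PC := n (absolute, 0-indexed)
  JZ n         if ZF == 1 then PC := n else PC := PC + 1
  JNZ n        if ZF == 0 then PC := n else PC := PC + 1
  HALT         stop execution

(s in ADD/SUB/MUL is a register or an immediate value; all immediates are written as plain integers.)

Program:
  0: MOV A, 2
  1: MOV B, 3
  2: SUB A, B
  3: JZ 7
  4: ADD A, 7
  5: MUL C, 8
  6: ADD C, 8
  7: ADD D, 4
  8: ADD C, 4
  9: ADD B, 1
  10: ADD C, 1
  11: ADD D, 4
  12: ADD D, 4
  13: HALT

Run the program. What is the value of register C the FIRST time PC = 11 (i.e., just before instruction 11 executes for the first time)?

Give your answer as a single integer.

Step 1: PC=0 exec 'MOV A, 2'. After: A=2 B=0 C=0 D=0 ZF=0 PC=1
Step 2: PC=1 exec 'MOV B, 3'. After: A=2 B=3 C=0 D=0 ZF=0 PC=2
Step 3: PC=2 exec 'SUB A, B'. After: A=-1 B=3 C=0 D=0 ZF=0 PC=3
Step 4: PC=3 exec 'JZ 7'. After: A=-1 B=3 C=0 D=0 ZF=0 PC=4
Step 5: PC=4 exec 'ADD A, 7'. After: A=6 B=3 C=0 D=0 ZF=0 PC=5
Step 6: PC=5 exec 'MUL C, 8'. After: A=6 B=3 C=0 D=0 ZF=1 PC=6
Step 7: PC=6 exec 'ADD C, 8'. After: A=6 B=3 C=8 D=0 ZF=0 PC=7
Step 8: PC=7 exec 'ADD D, 4'. After: A=6 B=3 C=8 D=4 ZF=0 PC=8
Step 9: PC=8 exec 'ADD C, 4'. After: A=6 B=3 C=12 D=4 ZF=0 PC=9
Step 10: PC=9 exec 'ADD B, 1'. After: A=6 B=4 C=12 D=4 ZF=0 PC=10
Step 11: PC=10 exec 'ADD C, 1'. After: A=6 B=4 C=13 D=4 ZF=0 PC=11
First time PC=11: C=13

13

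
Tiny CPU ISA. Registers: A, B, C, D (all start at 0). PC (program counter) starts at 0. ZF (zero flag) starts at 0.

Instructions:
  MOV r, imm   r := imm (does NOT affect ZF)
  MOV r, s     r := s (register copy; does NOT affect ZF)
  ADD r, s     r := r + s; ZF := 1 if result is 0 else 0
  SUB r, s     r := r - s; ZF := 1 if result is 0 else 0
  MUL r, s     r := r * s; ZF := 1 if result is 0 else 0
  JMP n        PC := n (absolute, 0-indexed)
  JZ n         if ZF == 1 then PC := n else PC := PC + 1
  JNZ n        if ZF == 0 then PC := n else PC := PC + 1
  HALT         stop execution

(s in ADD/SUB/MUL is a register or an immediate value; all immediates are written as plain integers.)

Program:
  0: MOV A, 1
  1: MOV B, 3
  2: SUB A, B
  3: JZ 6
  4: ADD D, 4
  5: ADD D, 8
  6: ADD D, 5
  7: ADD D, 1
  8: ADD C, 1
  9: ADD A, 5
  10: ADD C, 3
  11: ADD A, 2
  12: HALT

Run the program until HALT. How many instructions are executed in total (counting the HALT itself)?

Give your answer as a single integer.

Answer: 13

Derivation:
Step 1: PC=0 exec 'MOV A, 1'. After: A=1 B=0 C=0 D=0 ZF=0 PC=1
Step 2: PC=1 exec 'MOV B, 3'. After: A=1 B=3 C=0 D=0 ZF=0 PC=2
Step 3: PC=2 exec 'SUB A, B'. After: A=-2 B=3 C=0 D=0 ZF=0 PC=3
Step 4: PC=3 exec 'JZ 6'. After: A=-2 B=3 C=0 D=0 ZF=0 PC=4
Step 5: PC=4 exec 'ADD D, 4'. After: A=-2 B=3 C=0 D=4 ZF=0 PC=5
Step 6: PC=5 exec 'ADD D, 8'. After: A=-2 B=3 C=0 D=12 ZF=0 PC=6
Step 7: PC=6 exec 'ADD D, 5'. After: A=-2 B=3 C=0 D=17 ZF=0 PC=7
Step 8: PC=7 exec 'ADD D, 1'. After: A=-2 B=3 C=0 D=18 ZF=0 PC=8
Step 9: PC=8 exec 'ADD C, 1'. After: A=-2 B=3 C=1 D=18 ZF=0 PC=9
Step 10: PC=9 exec 'ADD A, 5'. After: A=3 B=3 C=1 D=18 ZF=0 PC=10
Step 11: PC=10 exec 'ADD C, 3'. After: A=3 B=3 C=4 D=18 ZF=0 PC=11
Step 12: PC=11 exec 'ADD A, 2'. After: A=5 B=3 C=4 D=18 ZF=0 PC=12
Step 13: PC=12 exec 'HALT'. After: A=5 B=3 C=4 D=18 ZF=0 PC=12 HALTED
Total instructions executed: 13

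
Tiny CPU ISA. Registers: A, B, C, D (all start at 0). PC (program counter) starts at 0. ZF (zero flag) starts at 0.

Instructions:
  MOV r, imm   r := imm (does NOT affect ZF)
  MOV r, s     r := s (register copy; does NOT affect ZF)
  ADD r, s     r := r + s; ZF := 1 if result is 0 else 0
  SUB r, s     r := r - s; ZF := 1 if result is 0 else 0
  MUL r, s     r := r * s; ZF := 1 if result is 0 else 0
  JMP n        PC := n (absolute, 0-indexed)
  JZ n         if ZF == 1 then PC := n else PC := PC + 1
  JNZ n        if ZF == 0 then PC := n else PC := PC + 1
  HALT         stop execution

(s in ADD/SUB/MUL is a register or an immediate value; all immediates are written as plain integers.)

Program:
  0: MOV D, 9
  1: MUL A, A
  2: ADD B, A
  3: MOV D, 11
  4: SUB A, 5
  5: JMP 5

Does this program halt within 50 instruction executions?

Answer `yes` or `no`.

Step 1: PC=0 exec 'MOV D, 9'. After: A=0 B=0 C=0 D=9 ZF=0 PC=1
Step 2: PC=1 exec 'MUL A, A'. After: A=0 B=0 C=0 D=9 ZF=1 PC=2
Step 3: PC=2 exec 'ADD B, A'. After: A=0 B=0 C=0 D=9 ZF=1 PC=3
Step 4: PC=3 exec 'MOV D, 11'. After: A=0 B=0 C=0 D=11 ZF=1 PC=4
Step 5: PC=4 exec 'SUB A, 5'. After: A=-5 B=0 C=0 D=11 ZF=0 PC=5
Step 6: PC=5 exec 'JMP 5'. After: A=-5 B=0 C=0 D=11 ZF=0 PC=5
State after step 6 equals state after step 5: the program is in a cycle of length 1 and will never halt.

Answer: no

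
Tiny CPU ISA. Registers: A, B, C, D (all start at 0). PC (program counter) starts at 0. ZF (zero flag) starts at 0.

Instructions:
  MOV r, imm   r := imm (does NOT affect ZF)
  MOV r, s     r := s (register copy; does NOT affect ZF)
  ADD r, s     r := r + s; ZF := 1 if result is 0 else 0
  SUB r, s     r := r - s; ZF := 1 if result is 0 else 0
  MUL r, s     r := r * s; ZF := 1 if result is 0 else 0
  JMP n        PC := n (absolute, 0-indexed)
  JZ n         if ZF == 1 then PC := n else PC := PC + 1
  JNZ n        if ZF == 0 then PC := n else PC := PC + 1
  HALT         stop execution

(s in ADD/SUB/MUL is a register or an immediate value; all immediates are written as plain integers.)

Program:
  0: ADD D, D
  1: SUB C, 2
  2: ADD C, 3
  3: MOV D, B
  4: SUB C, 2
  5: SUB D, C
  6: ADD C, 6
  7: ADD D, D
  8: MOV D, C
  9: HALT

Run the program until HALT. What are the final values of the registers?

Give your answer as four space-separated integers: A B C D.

Step 1: PC=0 exec 'ADD D, D'. After: A=0 B=0 C=0 D=0 ZF=1 PC=1
Step 2: PC=1 exec 'SUB C, 2'. After: A=0 B=0 C=-2 D=0 ZF=0 PC=2
Step 3: PC=2 exec 'ADD C, 3'. After: A=0 B=0 C=1 D=0 ZF=0 PC=3
Step 4: PC=3 exec 'MOV D, B'. After: A=0 B=0 C=1 D=0 ZF=0 PC=4
Step 5: PC=4 exec 'SUB C, 2'. After: A=0 B=0 C=-1 D=0 ZF=0 PC=5
Step 6: PC=5 exec 'SUB D, C'. After: A=0 B=0 C=-1 D=1 ZF=0 PC=6
Step 7: PC=6 exec 'ADD C, 6'. After: A=0 B=0 C=5 D=1 ZF=0 PC=7
Step 8: PC=7 exec 'ADD D, D'. After: A=0 B=0 C=5 D=2 ZF=0 PC=8
Step 9: PC=8 exec 'MOV D, C'. After: A=0 B=0 C=5 D=5 ZF=0 PC=9
Step 10: PC=9 exec 'HALT'. After: A=0 B=0 C=5 D=5 ZF=0 PC=9 HALTED

Answer: 0 0 5 5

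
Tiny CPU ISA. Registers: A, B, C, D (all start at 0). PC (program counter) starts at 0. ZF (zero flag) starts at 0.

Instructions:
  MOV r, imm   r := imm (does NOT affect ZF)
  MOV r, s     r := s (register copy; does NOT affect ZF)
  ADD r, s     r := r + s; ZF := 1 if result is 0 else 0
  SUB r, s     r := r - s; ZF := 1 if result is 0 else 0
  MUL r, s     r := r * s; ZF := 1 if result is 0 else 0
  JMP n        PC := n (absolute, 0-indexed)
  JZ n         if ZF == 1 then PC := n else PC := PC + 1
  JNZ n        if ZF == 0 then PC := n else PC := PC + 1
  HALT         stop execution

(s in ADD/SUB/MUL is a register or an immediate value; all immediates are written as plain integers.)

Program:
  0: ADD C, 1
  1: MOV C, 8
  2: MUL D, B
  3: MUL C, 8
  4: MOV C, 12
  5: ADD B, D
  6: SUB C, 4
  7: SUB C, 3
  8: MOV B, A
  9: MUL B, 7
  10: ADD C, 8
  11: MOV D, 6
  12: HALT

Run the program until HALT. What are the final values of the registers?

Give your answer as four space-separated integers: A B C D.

Answer: 0 0 13 6

Derivation:
Step 1: PC=0 exec 'ADD C, 1'. After: A=0 B=0 C=1 D=0 ZF=0 PC=1
Step 2: PC=1 exec 'MOV C, 8'. After: A=0 B=0 C=8 D=0 ZF=0 PC=2
Step 3: PC=2 exec 'MUL D, B'. After: A=0 B=0 C=8 D=0 ZF=1 PC=3
Step 4: PC=3 exec 'MUL C, 8'. After: A=0 B=0 C=64 D=0 ZF=0 PC=4
Step 5: PC=4 exec 'MOV C, 12'. After: A=0 B=0 C=12 D=0 ZF=0 PC=5
Step 6: PC=5 exec 'ADD B, D'. After: A=0 B=0 C=12 D=0 ZF=1 PC=6
Step 7: PC=6 exec 'SUB C, 4'. After: A=0 B=0 C=8 D=0 ZF=0 PC=7
Step 8: PC=7 exec 'SUB C, 3'. After: A=0 B=0 C=5 D=0 ZF=0 PC=8
Step 9: PC=8 exec 'MOV B, A'. After: A=0 B=0 C=5 D=0 ZF=0 PC=9
Step 10: PC=9 exec 'MUL B, 7'. After: A=0 B=0 C=5 D=0 ZF=1 PC=10
Step 11: PC=10 exec 'ADD C, 8'. After: A=0 B=0 C=13 D=0 ZF=0 PC=11
Step 12: PC=11 exec 'MOV D, 6'. After: A=0 B=0 C=13 D=6 ZF=0 PC=12
Step 13: PC=12 exec 'HALT'. After: A=0 B=0 C=13 D=6 ZF=0 PC=12 HALTED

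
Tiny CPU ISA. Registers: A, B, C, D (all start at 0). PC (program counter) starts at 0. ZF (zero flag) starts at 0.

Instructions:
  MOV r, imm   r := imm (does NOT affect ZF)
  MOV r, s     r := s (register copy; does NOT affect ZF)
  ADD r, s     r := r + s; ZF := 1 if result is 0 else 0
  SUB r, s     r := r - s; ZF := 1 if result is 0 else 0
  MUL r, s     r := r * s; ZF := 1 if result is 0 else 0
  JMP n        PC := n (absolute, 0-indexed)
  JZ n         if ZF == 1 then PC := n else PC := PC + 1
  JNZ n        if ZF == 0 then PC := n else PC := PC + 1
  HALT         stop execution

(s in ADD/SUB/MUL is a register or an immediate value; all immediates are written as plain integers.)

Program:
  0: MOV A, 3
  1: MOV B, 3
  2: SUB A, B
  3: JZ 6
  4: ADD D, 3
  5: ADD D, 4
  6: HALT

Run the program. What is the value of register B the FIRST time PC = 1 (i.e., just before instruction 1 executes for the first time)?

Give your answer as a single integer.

Step 1: PC=0 exec 'MOV A, 3'. After: A=3 B=0 C=0 D=0 ZF=0 PC=1
First time PC=1: B=0

0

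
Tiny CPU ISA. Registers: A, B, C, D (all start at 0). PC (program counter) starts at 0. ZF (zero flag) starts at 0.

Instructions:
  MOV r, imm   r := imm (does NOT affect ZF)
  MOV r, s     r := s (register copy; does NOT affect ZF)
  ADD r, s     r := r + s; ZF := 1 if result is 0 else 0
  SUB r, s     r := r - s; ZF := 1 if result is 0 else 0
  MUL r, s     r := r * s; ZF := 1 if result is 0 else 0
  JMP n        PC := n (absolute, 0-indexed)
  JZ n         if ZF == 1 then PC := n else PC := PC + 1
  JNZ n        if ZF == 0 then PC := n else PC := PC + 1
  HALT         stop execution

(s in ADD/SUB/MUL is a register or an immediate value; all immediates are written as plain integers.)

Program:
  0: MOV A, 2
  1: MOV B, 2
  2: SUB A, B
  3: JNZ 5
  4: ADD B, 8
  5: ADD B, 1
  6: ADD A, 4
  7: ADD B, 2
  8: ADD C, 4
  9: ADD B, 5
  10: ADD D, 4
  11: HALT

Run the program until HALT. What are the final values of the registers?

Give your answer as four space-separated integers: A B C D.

Answer: 4 18 4 4

Derivation:
Step 1: PC=0 exec 'MOV A, 2'. After: A=2 B=0 C=0 D=0 ZF=0 PC=1
Step 2: PC=1 exec 'MOV B, 2'. After: A=2 B=2 C=0 D=0 ZF=0 PC=2
Step 3: PC=2 exec 'SUB A, B'. After: A=0 B=2 C=0 D=0 ZF=1 PC=3
Step 4: PC=3 exec 'JNZ 5'. After: A=0 B=2 C=0 D=0 ZF=1 PC=4
Step 5: PC=4 exec 'ADD B, 8'. After: A=0 B=10 C=0 D=0 ZF=0 PC=5
Step 6: PC=5 exec 'ADD B, 1'. After: A=0 B=11 C=0 D=0 ZF=0 PC=6
Step 7: PC=6 exec 'ADD A, 4'. After: A=4 B=11 C=0 D=0 ZF=0 PC=7
Step 8: PC=7 exec 'ADD B, 2'. After: A=4 B=13 C=0 D=0 ZF=0 PC=8
Step 9: PC=8 exec 'ADD C, 4'. After: A=4 B=13 C=4 D=0 ZF=0 PC=9
Step 10: PC=9 exec 'ADD B, 5'. After: A=4 B=18 C=4 D=0 ZF=0 PC=10
Step 11: PC=10 exec 'ADD D, 4'. After: A=4 B=18 C=4 D=4 ZF=0 PC=11
Step 12: PC=11 exec 'HALT'. After: A=4 B=18 C=4 D=4 ZF=0 PC=11 HALTED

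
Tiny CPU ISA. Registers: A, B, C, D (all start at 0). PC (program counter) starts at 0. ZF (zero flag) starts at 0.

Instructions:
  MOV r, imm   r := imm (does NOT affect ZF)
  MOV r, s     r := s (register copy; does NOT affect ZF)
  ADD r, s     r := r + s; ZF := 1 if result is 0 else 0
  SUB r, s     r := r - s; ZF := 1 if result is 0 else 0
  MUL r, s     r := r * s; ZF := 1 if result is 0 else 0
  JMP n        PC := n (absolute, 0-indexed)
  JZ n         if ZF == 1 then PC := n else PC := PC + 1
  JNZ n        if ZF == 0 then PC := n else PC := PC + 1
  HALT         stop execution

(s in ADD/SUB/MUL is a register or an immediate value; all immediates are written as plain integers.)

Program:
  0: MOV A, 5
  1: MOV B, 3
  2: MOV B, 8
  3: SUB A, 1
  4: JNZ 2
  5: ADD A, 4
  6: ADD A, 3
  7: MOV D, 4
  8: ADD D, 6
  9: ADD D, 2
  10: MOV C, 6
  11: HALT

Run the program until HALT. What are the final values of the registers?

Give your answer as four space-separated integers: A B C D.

Step 1: PC=0 exec 'MOV A, 5'. After: A=5 B=0 C=0 D=0 ZF=0 PC=1
Step 2: PC=1 exec 'MOV B, 3'. After: A=5 B=3 C=0 D=0 ZF=0 PC=2
Step 3: PC=2 exec 'MOV B, 8'. After: A=5 B=8 C=0 D=0 ZF=0 PC=3
Step 4: PC=3 exec 'SUB A, 1'. After: A=4 B=8 C=0 D=0 ZF=0 PC=4
Step 5: PC=4 exec 'JNZ 2'. After: A=4 B=8 C=0 D=0 ZF=0 PC=2
Step 6: PC=2 exec 'MOV B, 8'. After: A=4 B=8 C=0 D=0 ZF=0 PC=3
Step 7: PC=3 exec 'SUB A, 1'. After: A=3 B=8 C=0 D=0 ZF=0 PC=4
Step 8: PC=4 exec 'JNZ 2'. After: A=3 B=8 C=0 D=0 ZF=0 PC=2
Step 9: PC=2 exec 'MOV B, 8'. After: A=3 B=8 C=0 D=0 ZF=0 PC=3
Step 10: PC=3 exec 'SUB A, 1'. After: A=2 B=8 C=0 D=0 ZF=0 PC=4
Step 11: PC=4 exec 'JNZ 2'. After: A=2 B=8 C=0 D=0 ZF=0 PC=2
Step 12: PC=2 exec 'MOV B, 8'. After: A=2 B=8 C=0 D=0 ZF=0 PC=3
Step 13: PC=3 exec 'SUB A, 1'. After: A=1 B=8 C=0 D=0 ZF=0 PC=4
Step 14: PC=4 exec 'JNZ 2'. After: A=1 B=8 C=0 D=0 ZF=0 PC=2
Step 15: PC=2 exec 'MOV B, 8'. After: A=1 B=8 C=0 D=0 ZF=0 PC=3
Step 16: PC=3 exec 'SUB A, 1'. After: A=0 B=8 C=0 D=0 ZF=1 PC=4
Step 17: PC=4 exec 'JNZ 2'. After: A=0 B=8 C=0 D=0 ZF=1 PC=5
Step 18: PC=5 exec 'ADD A, 4'. After: A=4 B=8 C=0 D=0 ZF=0 PC=6
Step 19: PC=6 exec 'ADD A, 3'. After: A=7 B=8 C=0 D=0 ZF=0 PC=7
Step 20: PC=7 exec 'MOV D, 4'. After: A=7 B=8 C=0 D=4 ZF=0 PC=8
Step 21: PC=8 exec 'ADD D, 6'. After: A=7 B=8 C=0 D=10 ZF=0 PC=9
Step 22: PC=9 exec 'ADD D, 2'. After: A=7 B=8 C=0 D=12 ZF=0 PC=10
Step 23: PC=10 exec 'MOV C, 6'. After: A=7 B=8 C=6 D=12 ZF=0 PC=11
Step 24: PC=11 exec 'HALT'. After: A=7 B=8 C=6 D=12 ZF=0 PC=11 HALTED

Answer: 7 8 6 12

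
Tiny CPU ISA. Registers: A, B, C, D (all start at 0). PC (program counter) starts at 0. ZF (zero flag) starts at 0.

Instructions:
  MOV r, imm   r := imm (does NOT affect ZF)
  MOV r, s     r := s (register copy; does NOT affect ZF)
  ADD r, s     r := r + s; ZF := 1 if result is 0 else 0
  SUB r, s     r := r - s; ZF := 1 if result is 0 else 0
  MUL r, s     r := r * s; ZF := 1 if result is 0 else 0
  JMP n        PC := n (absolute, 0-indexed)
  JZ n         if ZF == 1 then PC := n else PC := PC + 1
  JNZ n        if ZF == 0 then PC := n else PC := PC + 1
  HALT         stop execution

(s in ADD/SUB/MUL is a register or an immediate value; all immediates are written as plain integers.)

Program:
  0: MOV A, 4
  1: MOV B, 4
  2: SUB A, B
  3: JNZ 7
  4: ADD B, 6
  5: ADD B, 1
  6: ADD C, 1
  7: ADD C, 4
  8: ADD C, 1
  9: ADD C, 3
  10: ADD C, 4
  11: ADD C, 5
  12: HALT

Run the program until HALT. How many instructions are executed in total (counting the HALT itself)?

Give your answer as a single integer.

Step 1: PC=0 exec 'MOV A, 4'. After: A=4 B=0 C=0 D=0 ZF=0 PC=1
Step 2: PC=1 exec 'MOV B, 4'. After: A=4 B=4 C=0 D=0 ZF=0 PC=2
Step 3: PC=2 exec 'SUB A, B'. After: A=0 B=4 C=0 D=0 ZF=1 PC=3
Step 4: PC=3 exec 'JNZ 7'. After: A=0 B=4 C=0 D=0 ZF=1 PC=4
Step 5: PC=4 exec 'ADD B, 6'. After: A=0 B=10 C=0 D=0 ZF=0 PC=5
Step 6: PC=5 exec 'ADD B, 1'. After: A=0 B=11 C=0 D=0 ZF=0 PC=6
Step 7: PC=6 exec 'ADD C, 1'. After: A=0 B=11 C=1 D=0 ZF=0 PC=7
Step 8: PC=7 exec 'ADD C, 4'. After: A=0 B=11 C=5 D=0 ZF=0 PC=8
Step 9: PC=8 exec 'ADD C, 1'. After: A=0 B=11 C=6 D=0 ZF=0 PC=9
Step 10: PC=9 exec 'ADD C, 3'. After: A=0 B=11 C=9 D=0 ZF=0 PC=10
Step 11: PC=10 exec 'ADD C, 4'. After: A=0 B=11 C=13 D=0 ZF=0 PC=11
Step 12: PC=11 exec 'ADD C, 5'. After: A=0 B=11 C=18 D=0 ZF=0 PC=12
Step 13: PC=12 exec 'HALT'. After: A=0 B=11 C=18 D=0 ZF=0 PC=12 HALTED
Total instructions executed: 13

Answer: 13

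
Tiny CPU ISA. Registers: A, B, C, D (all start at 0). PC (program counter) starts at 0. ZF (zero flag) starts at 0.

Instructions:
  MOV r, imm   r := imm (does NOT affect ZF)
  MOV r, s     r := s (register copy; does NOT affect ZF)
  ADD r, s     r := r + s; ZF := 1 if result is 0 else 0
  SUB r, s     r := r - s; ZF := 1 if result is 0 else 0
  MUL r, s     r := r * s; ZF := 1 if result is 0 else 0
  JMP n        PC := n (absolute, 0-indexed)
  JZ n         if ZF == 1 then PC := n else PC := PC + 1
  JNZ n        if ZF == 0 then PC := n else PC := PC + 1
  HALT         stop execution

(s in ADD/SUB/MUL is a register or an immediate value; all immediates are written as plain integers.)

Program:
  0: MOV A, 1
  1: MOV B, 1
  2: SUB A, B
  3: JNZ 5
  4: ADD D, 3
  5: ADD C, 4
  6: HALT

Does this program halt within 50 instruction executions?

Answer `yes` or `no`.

Answer: yes

Derivation:
Step 1: PC=0 exec 'MOV A, 1'. After: A=1 B=0 C=0 D=0 ZF=0 PC=1
Step 2: PC=1 exec 'MOV B, 1'. After: A=1 B=1 C=0 D=0 ZF=0 PC=2
Step 3: PC=2 exec 'SUB A, B'. After: A=0 B=1 C=0 D=0 ZF=1 PC=3
Step 4: PC=3 exec 'JNZ 5'. After: A=0 B=1 C=0 D=0 ZF=1 PC=4
Step 5: PC=4 exec 'ADD D, 3'. After: A=0 B=1 C=0 D=3 ZF=0 PC=5
Step 6: PC=5 exec 'ADD C, 4'. After: A=0 B=1 C=4 D=3 ZF=0 PC=6
Step 7: PC=6 exec 'HALT'. After: A=0 B=1 C=4 D=3 ZF=0 PC=6 HALTED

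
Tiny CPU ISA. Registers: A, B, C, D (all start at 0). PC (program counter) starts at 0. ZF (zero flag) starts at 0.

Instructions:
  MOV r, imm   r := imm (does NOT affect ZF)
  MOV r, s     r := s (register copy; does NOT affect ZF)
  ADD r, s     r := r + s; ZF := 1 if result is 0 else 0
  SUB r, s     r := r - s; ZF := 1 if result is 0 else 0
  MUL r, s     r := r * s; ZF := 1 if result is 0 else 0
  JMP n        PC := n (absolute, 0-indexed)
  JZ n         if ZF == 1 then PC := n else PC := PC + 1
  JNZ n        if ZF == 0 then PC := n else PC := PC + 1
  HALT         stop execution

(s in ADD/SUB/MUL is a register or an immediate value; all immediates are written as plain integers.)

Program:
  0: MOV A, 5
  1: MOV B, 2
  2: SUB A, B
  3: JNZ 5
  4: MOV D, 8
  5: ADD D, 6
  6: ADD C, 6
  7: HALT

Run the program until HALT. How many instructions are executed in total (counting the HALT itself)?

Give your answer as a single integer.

Step 1: PC=0 exec 'MOV A, 5'. After: A=5 B=0 C=0 D=0 ZF=0 PC=1
Step 2: PC=1 exec 'MOV B, 2'. After: A=5 B=2 C=0 D=0 ZF=0 PC=2
Step 3: PC=2 exec 'SUB A, B'. After: A=3 B=2 C=0 D=0 ZF=0 PC=3
Step 4: PC=3 exec 'JNZ 5'. After: A=3 B=2 C=0 D=0 ZF=0 PC=5
Step 5: PC=5 exec 'ADD D, 6'. After: A=3 B=2 C=0 D=6 ZF=0 PC=6
Step 6: PC=6 exec 'ADD C, 6'. After: A=3 B=2 C=6 D=6 ZF=0 PC=7
Step 7: PC=7 exec 'HALT'. After: A=3 B=2 C=6 D=6 ZF=0 PC=7 HALTED
Total instructions executed: 7

Answer: 7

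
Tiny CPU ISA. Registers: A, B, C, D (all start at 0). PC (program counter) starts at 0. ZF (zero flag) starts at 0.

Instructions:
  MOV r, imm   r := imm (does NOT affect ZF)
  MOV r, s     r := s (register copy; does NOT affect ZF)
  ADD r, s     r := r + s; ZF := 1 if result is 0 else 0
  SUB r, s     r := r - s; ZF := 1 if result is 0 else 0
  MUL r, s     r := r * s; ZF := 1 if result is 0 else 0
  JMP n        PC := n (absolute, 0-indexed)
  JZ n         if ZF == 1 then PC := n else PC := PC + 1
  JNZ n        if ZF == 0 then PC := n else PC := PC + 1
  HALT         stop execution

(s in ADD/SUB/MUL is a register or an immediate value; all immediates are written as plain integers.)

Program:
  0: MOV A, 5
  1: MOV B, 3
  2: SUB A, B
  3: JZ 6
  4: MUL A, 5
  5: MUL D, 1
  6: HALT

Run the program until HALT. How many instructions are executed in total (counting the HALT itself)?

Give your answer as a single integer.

Answer: 7

Derivation:
Step 1: PC=0 exec 'MOV A, 5'. After: A=5 B=0 C=0 D=0 ZF=0 PC=1
Step 2: PC=1 exec 'MOV B, 3'. After: A=5 B=3 C=0 D=0 ZF=0 PC=2
Step 3: PC=2 exec 'SUB A, B'. After: A=2 B=3 C=0 D=0 ZF=0 PC=3
Step 4: PC=3 exec 'JZ 6'. After: A=2 B=3 C=0 D=0 ZF=0 PC=4
Step 5: PC=4 exec 'MUL A, 5'. After: A=10 B=3 C=0 D=0 ZF=0 PC=5
Step 6: PC=5 exec 'MUL D, 1'. After: A=10 B=3 C=0 D=0 ZF=1 PC=6
Step 7: PC=6 exec 'HALT'. After: A=10 B=3 C=0 D=0 ZF=1 PC=6 HALTED
Total instructions executed: 7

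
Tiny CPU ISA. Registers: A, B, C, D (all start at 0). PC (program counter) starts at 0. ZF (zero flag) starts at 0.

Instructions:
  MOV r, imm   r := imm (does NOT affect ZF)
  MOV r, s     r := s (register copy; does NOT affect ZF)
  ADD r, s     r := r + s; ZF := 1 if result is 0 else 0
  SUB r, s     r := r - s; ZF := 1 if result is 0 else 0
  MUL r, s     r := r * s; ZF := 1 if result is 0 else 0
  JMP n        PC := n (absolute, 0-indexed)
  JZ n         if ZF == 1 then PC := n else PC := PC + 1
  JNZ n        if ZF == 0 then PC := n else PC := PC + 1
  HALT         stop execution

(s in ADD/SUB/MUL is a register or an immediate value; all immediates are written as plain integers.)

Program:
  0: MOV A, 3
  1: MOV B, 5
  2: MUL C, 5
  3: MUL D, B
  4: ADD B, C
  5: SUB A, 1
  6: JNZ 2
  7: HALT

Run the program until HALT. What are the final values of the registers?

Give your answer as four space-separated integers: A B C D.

Answer: 0 5 0 0

Derivation:
Step 1: PC=0 exec 'MOV A, 3'. After: A=3 B=0 C=0 D=0 ZF=0 PC=1
Step 2: PC=1 exec 'MOV B, 5'. After: A=3 B=5 C=0 D=0 ZF=0 PC=2
Step 3: PC=2 exec 'MUL C, 5'. After: A=3 B=5 C=0 D=0 ZF=1 PC=3
Step 4: PC=3 exec 'MUL D, B'. After: A=3 B=5 C=0 D=0 ZF=1 PC=4
Step 5: PC=4 exec 'ADD B, C'. After: A=3 B=5 C=0 D=0 ZF=0 PC=5
Step 6: PC=5 exec 'SUB A, 1'. After: A=2 B=5 C=0 D=0 ZF=0 PC=6
Step 7: PC=6 exec 'JNZ 2'. After: A=2 B=5 C=0 D=0 ZF=0 PC=2
Step 8: PC=2 exec 'MUL C, 5'. After: A=2 B=5 C=0 D=0 ZF=1 PC=3
Step 9: PC=3 exec 'MUL D, B'. After: A=2 B=5 C=0 D=0 ZF=1 PC=4
Step 10: PC=4 exec 'ADD B, C'. After: A=2 B=5 C=0 D=0 ZF=0 PC=5
Step 11: PC=5 exec 'SUB A, 1'. After: A=1 B=5 C=0 D=0 ZF=0 PC=6
Step 12: PC=6 exec 'JNZ 2'. After: A=1 B=5 C=0 D=0 ZF=0 PC=2
Step 13: PC=2 exec 'MUL C, 5'. After: A=1 B=5 C=0 D=0 ZF=1 PC=3
Step 14: PC=3 exec 'MUL D, B'. After: A=1 B=5 C=0 D=0 ZF=1 PC=4
Step 15: PC=4 exec 'ADD B, C'. After: A=1 B=5 C=0 D=0 ZF=0 PC=5
Step 16: PC=5 exec 'SUB A, 1'. After: A=0 B=5 C=0 D=0 ZF=1 PC=6
Step 17: PC=6 exec 'JNZ 2'. After: A=0 B=5 C=0 D=0 ZF=1 PC=7
Step 18: PC=7 exec 'HALT'. After: A=0 B=5 C=0 D=0 ZF=1 PC=7 HALTED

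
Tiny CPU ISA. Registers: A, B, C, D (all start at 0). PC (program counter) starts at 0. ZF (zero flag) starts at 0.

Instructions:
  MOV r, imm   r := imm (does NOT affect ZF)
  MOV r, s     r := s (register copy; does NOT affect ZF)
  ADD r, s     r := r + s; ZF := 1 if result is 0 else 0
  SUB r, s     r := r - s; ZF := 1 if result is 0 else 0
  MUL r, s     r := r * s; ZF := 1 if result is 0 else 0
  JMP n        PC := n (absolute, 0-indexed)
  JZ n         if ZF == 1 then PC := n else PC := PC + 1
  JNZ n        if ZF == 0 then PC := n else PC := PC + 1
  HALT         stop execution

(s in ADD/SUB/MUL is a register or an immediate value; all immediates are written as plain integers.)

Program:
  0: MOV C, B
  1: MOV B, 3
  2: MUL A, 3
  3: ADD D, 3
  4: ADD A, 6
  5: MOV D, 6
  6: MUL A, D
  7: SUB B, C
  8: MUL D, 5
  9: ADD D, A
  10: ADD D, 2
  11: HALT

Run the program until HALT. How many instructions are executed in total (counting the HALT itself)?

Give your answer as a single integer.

Step 1: PC=0 exec 'MOV C, B'. After: A=0 B=0 C=0 D=0 ZF=0 PC=1
Step 2: PC=1 exec 'MOV B, 3'. After: A=0 B=3 C=0 D=0 ZF=0 PC=2
Step 3: PC=2 exec 'MUL A, 3'. After: A=0 B=3 C=0 D=0 ZF=1 PC=3
Step 4: PC=3 exec 'ADD D, 3'. After: A=0 B=3 C=0 D=3 ZF=0 PC=4
Step 5: PC=4 exec 'ADD A, 6'. After: A=6 B=3 C=0 D=3 ZF=0 PC=5
Step 6: PC=5 exec 'MOV D, 6'. After: A=6 B=3 C=0 D=6 ZF=0 PC=6
Step 7: PC=6 exec 'MUL A, D'. After: A=36 B=3 C=0 D=6 ZF=0 PC=7
Step 8: PC=7 exec 'SUB B, C'. After: A=36 B=3 C=0 D=6 ZF=0 PC=8
Step 9: PC=8 exec 'MUL D, 5'. After: A=36 B=3 C=0 D=30 ZF=0 PC=9
Step 10: PC=9 exec 'ADD D, A'. After: A=36 B=3 C=0 D=66 ZF=0 PC=10
Step 11: PC=10 exec 'ADD D, 2'. After: A=36 B=3 C=0 D=68 ZF=0 PC=11
Step 12: PC=11 exec 'HALT'. After: A=36 B=3 C=0 D=68 ZF=0 PC=11 HALTED
Total instructions executed: 12

Answer: 12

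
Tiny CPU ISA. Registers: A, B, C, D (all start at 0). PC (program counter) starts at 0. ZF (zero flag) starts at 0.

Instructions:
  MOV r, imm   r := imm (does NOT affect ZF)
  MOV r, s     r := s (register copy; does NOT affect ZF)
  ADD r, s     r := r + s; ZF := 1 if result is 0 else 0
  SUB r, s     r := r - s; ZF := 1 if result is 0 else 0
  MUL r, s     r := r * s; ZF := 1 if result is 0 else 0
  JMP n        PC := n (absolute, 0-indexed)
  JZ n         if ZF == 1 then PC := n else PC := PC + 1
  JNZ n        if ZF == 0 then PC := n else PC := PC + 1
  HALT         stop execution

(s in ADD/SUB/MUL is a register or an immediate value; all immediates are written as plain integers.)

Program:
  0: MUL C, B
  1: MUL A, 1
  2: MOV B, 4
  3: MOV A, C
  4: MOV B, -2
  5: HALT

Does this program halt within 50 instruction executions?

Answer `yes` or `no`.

Step 1: PC=0 exec 'MUL C, B'. After: A=0 B=0 C=0 D=0 ZF=1 PC=1
Step 2: PC=1 exec 'MUL A, 1'. After: A=0 B=0 C=0 D=0 ZF=1 PC=2
Step 3: PC=2 exec 'MOV B, 4'. After: A=0 B=4 C=0 D=0 ZF=1 PC=3
Step 4: PC=3 exec 'MOV A, C'. After: A=0 B=4 C=0 D=0 ZF=1 PC=4
Step 5: PC=4 exec 'MOV B, -2'. After: A=0 B=-2 C=0 D=0 ZF=1 PC=5
Step 6: PC=5 exec 'HALT'. After: A=0 B=-2 C=0 D=0 ZF=1 PC=5 HALTED

Answer: yes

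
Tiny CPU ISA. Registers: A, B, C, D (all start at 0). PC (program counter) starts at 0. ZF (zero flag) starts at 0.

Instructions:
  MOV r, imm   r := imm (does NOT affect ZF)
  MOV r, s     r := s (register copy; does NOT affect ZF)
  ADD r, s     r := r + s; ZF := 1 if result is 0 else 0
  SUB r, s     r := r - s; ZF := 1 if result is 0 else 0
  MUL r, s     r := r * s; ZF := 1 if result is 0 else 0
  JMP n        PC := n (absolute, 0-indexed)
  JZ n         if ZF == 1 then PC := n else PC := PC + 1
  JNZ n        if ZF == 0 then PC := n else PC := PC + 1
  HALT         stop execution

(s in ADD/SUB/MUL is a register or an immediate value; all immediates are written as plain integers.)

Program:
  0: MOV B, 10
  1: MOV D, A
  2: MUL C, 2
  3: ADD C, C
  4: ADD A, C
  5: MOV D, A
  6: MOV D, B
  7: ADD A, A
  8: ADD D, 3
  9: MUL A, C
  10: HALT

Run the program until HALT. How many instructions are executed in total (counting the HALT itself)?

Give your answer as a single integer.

Answer: 11

Derivation:
Step 1: PC=0 exec 'MOV B, 10'. After: A=0 B=10 C=0 D=0 ZF=0 PC=1
Step 2: PC=1 exec 'MOV D, A'. After: A=0 B=10 C=0 D=0 ZF=0 PC=2
Step 3: PC=2 exec 'MUL C, 2'. After: A=0 B=10 C=0 D=0 ZF=1 PC=3
Step 4: PC=3 exec 'ADD C, C'. After: A=0 B=10 C=0 D=0 ZF=1 PC=4
Step 5: PC=4 exec 'ADD A, C'. After: A=0 B=10 C=0 D=0 ZF=1 PC=5
Step 6: PC=5 exec 'MOV D, A'. After: A=0 B=10 C=0 D=0 ZF=1 PC=6
Step 7: PC=6 exec 'MOV D, B'. After: A=0 B=10 C=0 D=10 ZF=1 PC=7
Step 8: PC=7 exec 'ADD A, A'. After: A=0 B=10 C=0 D=10 ZF=1 PC=8
Step 9: PC=8 exec 'ADD D, 3'. After: A=0 B=10 C=0 D=13 ZF=0 PC=9
Step 10: PC=9 exec 'MUL A, C'. After: A=0 B=10 C=0 D=13 ZF=1 PC=10
Step 11: PC=10 exec 'HALT'. After: A=0 B=10 C=0 D=13 ZF=1 PC=10 HALTED
Total instructions executed: 11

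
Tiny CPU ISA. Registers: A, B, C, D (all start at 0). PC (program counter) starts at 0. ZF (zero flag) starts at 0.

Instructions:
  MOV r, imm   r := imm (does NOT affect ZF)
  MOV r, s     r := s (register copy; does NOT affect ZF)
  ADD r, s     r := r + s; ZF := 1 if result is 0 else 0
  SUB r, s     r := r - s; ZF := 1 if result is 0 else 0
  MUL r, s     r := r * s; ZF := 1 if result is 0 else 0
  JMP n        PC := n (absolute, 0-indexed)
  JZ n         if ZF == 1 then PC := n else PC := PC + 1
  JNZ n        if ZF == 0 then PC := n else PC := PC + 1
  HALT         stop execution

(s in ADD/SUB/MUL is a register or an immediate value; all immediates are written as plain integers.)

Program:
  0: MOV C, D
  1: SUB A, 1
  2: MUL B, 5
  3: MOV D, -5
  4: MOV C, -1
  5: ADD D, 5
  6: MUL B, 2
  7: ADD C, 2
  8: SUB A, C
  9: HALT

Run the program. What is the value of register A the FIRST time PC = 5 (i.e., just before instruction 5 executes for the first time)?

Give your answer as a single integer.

Step 1: PC=0 exec 'MOV C, D'. After: A=0 B=0 C=0 D=0 ZF=0 PC=1
Step 2: PC=1 exec 'SUB A, 1'. After: A=-1 B=0 C=0 D=0 ZF=0 PC=2
Step 3: PC=2 exec 'MUL B, 5'. After: A=-1 B=0 C=0 D=0 ZF=1 PC=3
Step 4: PC=3 exec 'MOV D, -5'. After: A=-1 B=0 C=0 D=-5 ZF=1 PC=4
Step 5: PC=4 exec 'MOV C, -1'. After: A=-1 B=0 C=-1 D=-5 ZF=1 PC=5
First time PC=5: A=-1

-1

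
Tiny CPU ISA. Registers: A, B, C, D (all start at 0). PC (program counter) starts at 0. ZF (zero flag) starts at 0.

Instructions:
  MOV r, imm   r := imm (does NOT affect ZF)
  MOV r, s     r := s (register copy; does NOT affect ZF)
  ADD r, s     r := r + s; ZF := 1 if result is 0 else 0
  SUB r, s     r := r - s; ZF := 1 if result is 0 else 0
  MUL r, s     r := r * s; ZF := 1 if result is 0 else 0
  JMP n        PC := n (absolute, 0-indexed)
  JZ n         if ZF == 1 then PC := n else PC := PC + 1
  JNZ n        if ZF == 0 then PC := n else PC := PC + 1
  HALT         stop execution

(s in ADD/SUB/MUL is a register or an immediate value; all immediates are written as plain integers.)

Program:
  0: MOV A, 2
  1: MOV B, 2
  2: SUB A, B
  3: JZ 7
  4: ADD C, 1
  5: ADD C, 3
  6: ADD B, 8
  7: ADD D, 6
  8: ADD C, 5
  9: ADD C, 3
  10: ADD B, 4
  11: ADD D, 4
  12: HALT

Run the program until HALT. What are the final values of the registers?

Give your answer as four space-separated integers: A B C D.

Answer: 0 6 8 10

Derivation:
Step 1: PC=0 exec 'MOV A, 2'. After: A=2 B=0 C=0 D=0 ZF=0 PC=1
Step 2: PC=1 exec 'MOV B, 2'. After: A=2 B=2 C=0 D=0 ZF=0 PC=2
Step 3: PC=2 exec 'SUB A, B'. After: A=0 B=2 C=0 D=0 ZF=1 PC=3
Step 4: PC=3 exec 'JZ 7'. After: A=0 B=2 C=0 D=0 ZF=1 PC=7
Step 5: PC=7 exec 'ADD D, 6'. After: A=0 B=2 C=0 D=6 ZF=0 PC=8
Step 6: PC=8 exec 'ADD C, 5'. After: A=0 B=2 C=5 D=6 ZF=0 PC=9
Step 7: PC=9 exec 'ADD C, 3'. After: A=0 B=2 C=8 D=6 ZF=0 PC=10
Step 8: PC=10 exec 'ADD B, 4'. After: A=0 B=6 C=8 D=6 ZF=0 PC=11
Step 9: PC=11 exec 'ADD D, 4'. After: A=0 B=6 C=8 D=10 ZF=0 PC=12
Step 10: PC=12 exec 'HALT'. After: A=0 B=6 C=8 D=10 ZF=0 PC=12 HALTED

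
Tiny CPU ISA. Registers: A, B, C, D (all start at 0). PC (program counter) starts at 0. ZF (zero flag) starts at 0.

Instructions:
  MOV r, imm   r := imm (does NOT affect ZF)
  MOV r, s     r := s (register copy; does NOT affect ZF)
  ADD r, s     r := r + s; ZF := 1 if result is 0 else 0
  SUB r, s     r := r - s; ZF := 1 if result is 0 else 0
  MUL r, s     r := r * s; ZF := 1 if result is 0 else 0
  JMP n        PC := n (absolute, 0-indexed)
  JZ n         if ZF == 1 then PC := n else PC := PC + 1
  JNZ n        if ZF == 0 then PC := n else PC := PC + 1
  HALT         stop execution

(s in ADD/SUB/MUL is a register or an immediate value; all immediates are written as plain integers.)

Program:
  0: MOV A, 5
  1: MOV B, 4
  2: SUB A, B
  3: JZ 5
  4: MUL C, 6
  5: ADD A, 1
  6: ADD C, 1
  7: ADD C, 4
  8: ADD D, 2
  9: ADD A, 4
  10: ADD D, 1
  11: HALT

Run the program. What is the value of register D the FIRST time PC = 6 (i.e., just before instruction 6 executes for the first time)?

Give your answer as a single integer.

Step 1: PC=0 exec 'MOV A, 5'. After: A=5 B=0 C=0 D=0 ZF=0 PC=1
Step 2: PC=1 exec 'MOV B, 4'. After: A=5 B=4 C=0 D=0 ZF=0 PC=2
Step 3: PC=2 exec 'SUB A, B'. After: A=1 B=4 C=0 D=0 ZF=0 PC=3
Step 4: PC=3 exec 'JZ 5'. After: A=1 B=4 C=0 D=0 ZF=0 PC=4
Step 5: PC=4 exec 'MUL C, 6'. After: A=1 B=4 C=0 D=0 ZF=1 PC=5
Step 6: PC=5 exec 'ADD A, 1'. After: A=2 B=4 C=0 D=0 ZF=0 PC=6
First time PC=6: D=0

0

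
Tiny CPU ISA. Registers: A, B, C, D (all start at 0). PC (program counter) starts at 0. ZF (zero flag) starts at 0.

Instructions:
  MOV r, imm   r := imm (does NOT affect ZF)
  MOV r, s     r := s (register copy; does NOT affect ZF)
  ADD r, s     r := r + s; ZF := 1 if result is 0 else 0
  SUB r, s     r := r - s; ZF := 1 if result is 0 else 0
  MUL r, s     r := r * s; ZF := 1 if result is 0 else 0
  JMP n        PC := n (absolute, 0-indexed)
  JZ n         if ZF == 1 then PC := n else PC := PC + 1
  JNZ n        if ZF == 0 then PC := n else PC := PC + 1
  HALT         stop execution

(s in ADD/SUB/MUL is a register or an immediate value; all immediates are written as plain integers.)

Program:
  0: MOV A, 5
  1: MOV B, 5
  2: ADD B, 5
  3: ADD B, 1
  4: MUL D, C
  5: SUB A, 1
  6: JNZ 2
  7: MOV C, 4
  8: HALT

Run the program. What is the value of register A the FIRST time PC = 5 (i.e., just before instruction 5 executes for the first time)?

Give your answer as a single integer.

Step 1: PC=0 exec 'MOV A, 5'. After: A=5 B=0 C=0 D=0 ZF=0 PC=1
Step 2: PC=1 exec 'MOV B, 5'. After: A=5 B=5 C=0 D=0 ZF=0 PC=2
Step 3: PC=2 exec 'ADD B, 5'. After: A=5 B=10 C=0 D=0 ZF=0 PC=3
Step 4: PC=3 exec 'ADD B, 1'. After: A=5 B=11 C=0 D=0 ZF=0 PC=4
Step 5: PC=4 exec 'MUL D, C'. After: A=5 B=11 C=0 D=0 ZF=1 PC=5
First time PC=5: A=5

5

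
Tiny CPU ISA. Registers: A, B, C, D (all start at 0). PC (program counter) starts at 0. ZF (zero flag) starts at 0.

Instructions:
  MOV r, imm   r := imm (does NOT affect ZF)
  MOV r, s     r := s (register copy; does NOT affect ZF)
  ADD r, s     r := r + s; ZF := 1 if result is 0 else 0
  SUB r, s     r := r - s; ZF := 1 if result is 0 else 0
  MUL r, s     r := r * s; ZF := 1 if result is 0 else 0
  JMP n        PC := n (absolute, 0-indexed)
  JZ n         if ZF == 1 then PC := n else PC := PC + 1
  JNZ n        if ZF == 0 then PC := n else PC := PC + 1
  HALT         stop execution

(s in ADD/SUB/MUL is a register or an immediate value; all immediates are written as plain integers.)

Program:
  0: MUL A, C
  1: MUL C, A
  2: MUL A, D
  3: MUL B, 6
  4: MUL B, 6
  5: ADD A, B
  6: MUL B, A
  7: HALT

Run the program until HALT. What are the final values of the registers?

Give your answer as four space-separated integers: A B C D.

Step 1: PC=0 exec 'MUL A, C'. After: A=0 B=0 C=0 D=0 ZF=1 PC=1
Step 2: PC=1 exec 'MUL C, A'. After: A=0 B=0 C=0 D=0 ZF=1 PC=2
Step 3: PC=2 exec 'MUL A, D'. After: A=0 B=0 C=0 D=0 ZF=1 PC=3
Step 4: PC=3 exec 'MUL B, 6'. After: A=0 B=0 C=0 D=0 ZF=1 PC=4
Step 5: PC=4 exec 'MUL B, 6'. After: A=0 B=0 C=0 D=0 ZF=1 PC=5
Step 6: PC=5 exec 'ADD A, B'. After: A=0 B=0 C=0 D=0 ZF=1 PC=6
Step 7: PC=6 exec 'MUL B, A'. After: A=0 B=0 C=0 D=0 ZF=1 PC=7
Step 8: PC=7 exec 'HALT'. After: A=0 B=0 C=0 D=0 ZF=1 PC=7 HALTED

Answer: 0 0 0 0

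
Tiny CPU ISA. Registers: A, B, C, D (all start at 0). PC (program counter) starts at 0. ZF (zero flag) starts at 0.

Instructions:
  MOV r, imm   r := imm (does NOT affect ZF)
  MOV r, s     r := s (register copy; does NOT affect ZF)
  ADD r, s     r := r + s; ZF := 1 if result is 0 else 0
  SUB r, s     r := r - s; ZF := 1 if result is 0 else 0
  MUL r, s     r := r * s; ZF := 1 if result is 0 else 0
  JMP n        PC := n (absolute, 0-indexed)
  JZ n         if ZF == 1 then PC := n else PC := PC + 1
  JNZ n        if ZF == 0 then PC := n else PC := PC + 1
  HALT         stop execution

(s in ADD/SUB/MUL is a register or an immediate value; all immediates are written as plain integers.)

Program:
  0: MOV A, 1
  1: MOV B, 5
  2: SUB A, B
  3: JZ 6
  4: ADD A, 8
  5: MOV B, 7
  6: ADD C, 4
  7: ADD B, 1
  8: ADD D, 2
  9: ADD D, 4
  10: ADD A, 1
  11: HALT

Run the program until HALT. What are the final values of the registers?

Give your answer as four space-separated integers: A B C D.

Step 1: PC=0 exec 'MOV A, 1'. After: A=1 B=0 C=0 D=0 ZF=0 PC=1
Step 2: PC=1 exec 'MOV B, 5'. After: A=1 B=5 C=0 D=0 ZF=0 PC=2
Step 3: PC=2 exec 'SUB A, B'. After: A=-4 B=5 C=0 D=0 ZF=0 PC=3
Step 4: PC=3 exec 'JZ 6'. After: A=-4 B=5 C=0 D=0 ZF=0 PC=4
Step 5: PC=4 exec 'ADD A, 8'. After: A=4 B=5 C=0 D=0 ZF=0 PC=5
Step 6: PC=5 exec 'MOV B, 7'. After: A=4 B=7 C=0 D=0 ZF=0 PC=6
Step 7: PC=6 exec 'ADD C, 4'. After: A=4 B=7 C=4 D=0 ZF=0 PC=7
Step 8: PC=7 exec 'ADD B, 1'. After: A=4 B=8 C=4 D=0 ZF=0 PC=8
Step 9: PC=8 exec 'ADD D, 2'. After: A=4 B=8 C=4 D=2 ZF=0 PC=9
Step 10: PC=9 exec 'ADD D, 4'. After: A=4 B=8 C=4 D=6 ZF=0 PC=10
Step 11: PC=10 exec 'ADD A, 1'. After: A=5 B=8 C=4 D=6 ZF=0 PC=11
Step 12: PC=11 exec 'HALT'. After: A=5 B=8 C=4 D=6 ZF=0 PC=11 HALTED

Answer: 5 8 4 6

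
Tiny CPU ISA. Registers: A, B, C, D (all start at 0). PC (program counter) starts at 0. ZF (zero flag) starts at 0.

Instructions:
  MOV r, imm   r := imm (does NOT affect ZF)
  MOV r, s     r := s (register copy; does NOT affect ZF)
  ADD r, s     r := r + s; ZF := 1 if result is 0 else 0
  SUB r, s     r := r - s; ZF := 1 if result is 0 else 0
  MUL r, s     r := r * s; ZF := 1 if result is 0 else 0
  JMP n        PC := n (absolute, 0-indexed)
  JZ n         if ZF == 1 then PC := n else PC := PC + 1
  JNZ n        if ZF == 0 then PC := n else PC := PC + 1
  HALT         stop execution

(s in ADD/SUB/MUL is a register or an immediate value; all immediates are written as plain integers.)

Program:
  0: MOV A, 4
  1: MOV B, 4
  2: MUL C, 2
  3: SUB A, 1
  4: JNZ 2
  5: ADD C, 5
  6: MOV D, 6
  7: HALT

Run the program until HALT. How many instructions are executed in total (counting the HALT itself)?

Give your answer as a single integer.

Answer: 17

Derivation:
Step 1: PC=0 exec 'MOV A, 4'. After: A=4 B=0 C=0 D=0 ZF=0 PC=1
Step 2: PC=1 exec 'MOV B, 4'. After: A=4 B=4 C=0 D=0 ZF=0 PC=2
Step 3: PC=2 exec 'MUL C, 2'. After: A=4 B=4 C=0 D=0 ZF=1 PC=3
Step 4: PC=3 exec 'SUB A, 1'. After: A=3 B=4 C=0 D=0 ZF=0 PC=4
Step 5: PC=4 exec 'JNZ 2'. After: A=3 B=4 C=0 D=0 ZF=0 PC=2
Step 6: PC=2 exec 'MUL C, 2'. After: A=3 B=4 C=0 D=0 ZF=1 PC=3
Step 7: PC=3 exec 'SUB A, 1'. After: A=2 B=4 C=0 D=0 ZF=0 PC=4
Step 8: PC=4 exec 'JNZ 2'. After: A=2 B=4 C=0 D=0 ZF=0 PC=2
Step 9: PC=2 exec 'MUL C, 2'. After: A=2 B=4 C=0 D=0 ZF=1 PC=3
Step 10: PC=3 exec 'SUB A, 1'. After: A=1 B=4 C=0 D=0 ZF=0 PC=4
Step 11: PC=4 exec 'JNZ 2'. After: A=1 B=4 C=0 D=0 ZF=0 PC=2
Step 12: PC=2 exec 'MUL C, 2'. After: A=1 B=4 C=0 D=0 ZF=1 PC=3
Step 13: PC=3 exec 'SUB A, 1'. After: A=0 B=4 C=0 D=0 ZF=1 PC=4
Step 14: PC=4 exec 'JNZ 2'. After: A=0 B=4 C=0 D=0 ZF=1 PC=5
Step 15: PC=5 exec 'ADD C, 5'. After: A=0 B=4 C=5 D=0 ZF=0 PC=6
Step 16: PC=6 exec 'MOV D, 6'. After: A=0 B=4 C=5 D=6 ZF=0 PC=7
Step 17: PC=7 exec 'HALT'. After: A=0 B=4 C=5 D=6 ZF=0 PC=7 HALTED
Total instructions executed: 17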